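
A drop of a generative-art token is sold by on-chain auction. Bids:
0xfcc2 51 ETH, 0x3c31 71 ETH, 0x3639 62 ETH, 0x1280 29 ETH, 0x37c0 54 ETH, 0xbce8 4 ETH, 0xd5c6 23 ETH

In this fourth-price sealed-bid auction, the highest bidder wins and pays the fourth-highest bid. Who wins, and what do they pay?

0x3c31 pays 51 ETH

Bids ranked: 71 (0x3c31) > 62 (0x3639) > 54 (0x37c0) > 51 (0xfcc2) > 29 (0x1280) > 23 (0xd5c6) > …
0x3c31 wins; payment is bid #4 in the ranking = 51 ETH.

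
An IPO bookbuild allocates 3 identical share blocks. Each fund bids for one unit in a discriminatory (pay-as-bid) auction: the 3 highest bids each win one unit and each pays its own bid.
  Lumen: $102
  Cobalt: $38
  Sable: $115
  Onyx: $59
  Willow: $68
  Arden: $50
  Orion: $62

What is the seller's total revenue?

Ordering the bids: 115 (Sable), 102 (Lumen), 68 (Willow), 62 (Orion), 59 (Onyx), …
Top 3: Sable, Lumen, Willow.
Total revenue = 115 + 102 + 68 = $285.

Total revenue: $285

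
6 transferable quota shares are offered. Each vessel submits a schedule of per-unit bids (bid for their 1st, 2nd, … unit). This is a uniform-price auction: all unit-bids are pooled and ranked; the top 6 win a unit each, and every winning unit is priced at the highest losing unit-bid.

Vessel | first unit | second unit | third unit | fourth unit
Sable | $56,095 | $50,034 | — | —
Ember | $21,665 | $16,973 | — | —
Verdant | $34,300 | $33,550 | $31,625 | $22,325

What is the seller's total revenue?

Total revenue: $129,990

All unit-bids, highest first — top 6: 56,095 (Sable-1), 50,034 (Sable-2), 34,300 (Verdant-1), 33,550 (Verdant-2), 31,625 (Verdant-3), 22,325 (Verdant-4)
Highest rejected unit-bid = $21,665.
Allocation: Sable 2, Verdant 4. Every unit priced at $21,665.
Revenue = 6 × 21,665 = $129,990.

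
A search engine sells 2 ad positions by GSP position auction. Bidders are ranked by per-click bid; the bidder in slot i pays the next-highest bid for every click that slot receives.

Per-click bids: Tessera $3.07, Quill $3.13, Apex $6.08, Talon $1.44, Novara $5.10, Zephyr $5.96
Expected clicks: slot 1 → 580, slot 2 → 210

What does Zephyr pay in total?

Per-click bids in order: $6.08 (Apex) > $5.96 (Zephyr) > $5.10 (Novara) > …
Zephyr holds slot 2 → pays next bid $5.10 × 210 clicks = $1071.00.

Zephyr pays $1071.00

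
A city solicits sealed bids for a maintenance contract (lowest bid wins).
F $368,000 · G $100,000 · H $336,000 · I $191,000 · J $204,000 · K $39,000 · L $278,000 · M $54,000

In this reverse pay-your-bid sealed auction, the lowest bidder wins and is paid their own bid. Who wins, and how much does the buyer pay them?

K is paid $39,000

Bids in order: 39,000 (K) < 54,000 (M) < 100,000 (G) < 191,000 (I) < 204,000 (J) < 278,000 (L) < …
K is lowest → is paid own bid, $39,000.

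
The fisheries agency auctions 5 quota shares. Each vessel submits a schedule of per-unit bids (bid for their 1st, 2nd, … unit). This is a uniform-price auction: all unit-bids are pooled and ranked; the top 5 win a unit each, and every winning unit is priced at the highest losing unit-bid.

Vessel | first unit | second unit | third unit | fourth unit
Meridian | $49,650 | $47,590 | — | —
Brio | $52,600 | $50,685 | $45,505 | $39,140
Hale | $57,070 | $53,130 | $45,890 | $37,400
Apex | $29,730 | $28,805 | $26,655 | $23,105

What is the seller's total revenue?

Total revenue: $237,950

Pooled unit-bids ranked (top 5): 57,070 (Hale-1), 53,130 (Hale-2), 52,600 (Brio-1), 50,685 (Brio-2), 49,650 (Meridian-1)
The (k+1)-th unit-bid is $47,590.
Allocation: Brio 2, Hale 2, Meridian 1. Every unit priced at $47,590.
Revenue = 5 × 47,590 = $237,950.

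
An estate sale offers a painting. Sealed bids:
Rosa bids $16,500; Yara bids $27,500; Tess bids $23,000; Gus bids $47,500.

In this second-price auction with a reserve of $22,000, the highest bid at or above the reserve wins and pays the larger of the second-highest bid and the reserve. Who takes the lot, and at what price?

Gus pays $27,500

Bids ranked: 47,500 (Gus) > 27,500 (Yara) > 23,000 (Tess) > 16,500 (Rosa)
Gus has the top bid at or above the reserve ($47,500).
max(second-highest $27,500, reserve $22,000) = $27,500; the reserve does not bind.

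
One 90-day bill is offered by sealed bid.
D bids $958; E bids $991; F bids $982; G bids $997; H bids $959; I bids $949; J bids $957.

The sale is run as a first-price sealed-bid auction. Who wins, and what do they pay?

G pays $997

Rule: the highest bidder wins and pays their own bid.
Bids in order: 997 (G) > 991 (E) > 982 (F) > 959 (H) > 958 (D) > 957 (J) > …
First-price: G pays what they bid, $997.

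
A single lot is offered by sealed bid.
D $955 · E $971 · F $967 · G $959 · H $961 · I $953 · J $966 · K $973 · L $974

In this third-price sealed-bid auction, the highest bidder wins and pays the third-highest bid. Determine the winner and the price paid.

Sorting bids: 974 (L) > 973 (K) > 971 (E) > 967 (F) > 966 (J) > 961 (H) > …
L is highest; pays the third-highest bid, $971.

L pays $971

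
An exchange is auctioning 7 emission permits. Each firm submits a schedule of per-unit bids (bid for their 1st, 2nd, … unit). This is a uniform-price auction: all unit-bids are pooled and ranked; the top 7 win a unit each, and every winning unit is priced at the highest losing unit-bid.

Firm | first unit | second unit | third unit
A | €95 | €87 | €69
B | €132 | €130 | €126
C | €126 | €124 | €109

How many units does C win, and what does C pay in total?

C: 3 units, pays €261

All unit-bids, highest first — top 7: 132 (B-1), 130 (B-2), 126 (B-3), 126 (C-1), 124 (C-2), 109 (C-3), 95 (A-1)
First bid not allocated: €87.
C wins 3 unit(s) at €87 each.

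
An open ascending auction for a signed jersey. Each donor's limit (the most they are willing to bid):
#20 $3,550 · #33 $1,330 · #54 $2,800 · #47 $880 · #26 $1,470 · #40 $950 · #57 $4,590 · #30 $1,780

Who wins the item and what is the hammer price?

Limits ranked: 4,590 (#57) > 3,550 (#20) > 2,800 (#54) > 1,780 (#30) > 1,470 (#26) > 1,330 (#33) > …
#20 is the last rival to drop out, at $3,550; #57 remains and wins at that price.

#57 wins at $3,550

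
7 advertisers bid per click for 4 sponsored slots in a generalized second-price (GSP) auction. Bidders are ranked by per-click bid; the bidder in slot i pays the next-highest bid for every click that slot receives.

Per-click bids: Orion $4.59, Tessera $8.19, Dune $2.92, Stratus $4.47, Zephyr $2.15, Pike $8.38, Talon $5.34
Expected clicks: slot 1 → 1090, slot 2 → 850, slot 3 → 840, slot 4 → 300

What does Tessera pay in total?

Tessera pays $4539.00

Per-click bids in order: $8.38 (Pike) > $8.19 (Tessera) > $5.34 (Talon) > $4.59 (Orion) > $4.47 (Stratus) > …
Tessera holds slot 2 → pays next bid $5.34 × 850 clicks = $4539.00.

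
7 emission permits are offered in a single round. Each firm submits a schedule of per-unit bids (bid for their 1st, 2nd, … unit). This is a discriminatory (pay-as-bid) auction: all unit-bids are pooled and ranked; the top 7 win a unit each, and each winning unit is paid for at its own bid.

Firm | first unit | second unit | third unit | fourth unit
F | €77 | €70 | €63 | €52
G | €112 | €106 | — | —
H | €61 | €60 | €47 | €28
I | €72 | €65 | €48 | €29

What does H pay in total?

H pays €0

Merging the schedules and taking the best 7: 112 (G-1), 106 (G-2), 77 (F-1), 72 (I-1), 70 (F-2), 65 (I-2), 63 (F-3)
Next rejected bid: €61 (not a price — pay-as-bid).
H wins no units.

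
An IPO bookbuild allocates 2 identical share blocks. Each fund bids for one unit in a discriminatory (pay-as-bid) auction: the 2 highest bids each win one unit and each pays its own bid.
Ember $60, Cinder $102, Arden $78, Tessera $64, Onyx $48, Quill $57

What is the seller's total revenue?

Bids ranked high→low: 102 (Cinder), 78 (Arden), 64 (Tessera), 60 (Ember), …
Winners (2 units): Cinder, Arden.
Total revenue = 102 + 78 = $180.

Total revenue: $180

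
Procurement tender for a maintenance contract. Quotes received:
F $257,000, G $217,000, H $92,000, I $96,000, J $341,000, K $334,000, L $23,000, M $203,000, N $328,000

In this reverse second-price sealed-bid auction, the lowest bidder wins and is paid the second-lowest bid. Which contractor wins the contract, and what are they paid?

Reverse second-price sealed-bid auction: the lowest bidder wins and is paid the second-lowest bid.
Sorting bids: 23,000 (L) < 92,000 (H) < 96,000 (I) < 203,000 (M) < 217,000 (G) < 257,000 (F) < …
Second-price: L is paid H's bid of $92,000.

L is paid $92,000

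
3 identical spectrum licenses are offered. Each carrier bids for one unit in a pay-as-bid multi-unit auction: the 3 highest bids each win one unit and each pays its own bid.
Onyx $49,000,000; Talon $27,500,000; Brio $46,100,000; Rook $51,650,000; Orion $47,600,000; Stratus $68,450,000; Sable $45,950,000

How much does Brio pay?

Sorting: 68,450,000 (Stratus), 51,650,000 (Rook), 49,000,000 (Onyx), 47,600,000 (Orion), 46,100,000 (Brio), …
Winners (3 units): Stratus, Rook, Onyx.
Brio does not win → $0.

Brio pays $0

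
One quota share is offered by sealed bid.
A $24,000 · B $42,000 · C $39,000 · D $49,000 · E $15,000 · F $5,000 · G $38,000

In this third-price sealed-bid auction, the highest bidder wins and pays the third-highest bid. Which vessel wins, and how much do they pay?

Sorting bids: 49,000 (D) > 42,000 (B) > 39,000 (C) > 38,000 (G) > 24,000 (A) > 15,000 (E) > …
D wins; payment is bid #3 in the ranking = $39,000.

D pays $39,000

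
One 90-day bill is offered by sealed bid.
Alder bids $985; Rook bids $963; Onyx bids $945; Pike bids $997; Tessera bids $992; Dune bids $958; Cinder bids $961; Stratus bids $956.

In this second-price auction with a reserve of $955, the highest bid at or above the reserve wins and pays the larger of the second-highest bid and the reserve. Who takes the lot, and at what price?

Pike pays $992

Second-price auction with a reserve of $955: the highest bid at or above the reserve wins and pays the larger of the second-highest bid and the reserve.
Sorting bids: 997 (Pike) > 992 (Tessera) > 985 (Alder) > 963 (Rook) > 961 (Cinder) > 958 (Dune) > …
Highest eligible bid: Pike at $997.
max(second-highest $992, reserve $955) = $992; the reserve does not bind.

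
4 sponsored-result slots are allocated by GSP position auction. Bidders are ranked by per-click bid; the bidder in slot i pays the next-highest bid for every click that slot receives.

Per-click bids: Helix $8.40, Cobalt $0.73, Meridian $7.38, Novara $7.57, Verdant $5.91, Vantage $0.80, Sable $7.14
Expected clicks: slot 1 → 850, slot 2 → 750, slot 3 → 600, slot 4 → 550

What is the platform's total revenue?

Total revenue: $19504.00

Sorting advertisers: $8.40 (Helix) > $7.57 (Novara) > $7.38 (Meridian) > $7.14 (Sable) > $5.91 (Verdant) > …
Slot 1: Helix pays $7.57 × 850 = $6434.50
Slot 2: Novara pays $7.38 × 750 = $5535.00
Slot 3: Meridian pays $7.14 × 600 = $4284.00
Slot 4: Sable pays $5.91 × 550 = $3250.50
Total = $19504.00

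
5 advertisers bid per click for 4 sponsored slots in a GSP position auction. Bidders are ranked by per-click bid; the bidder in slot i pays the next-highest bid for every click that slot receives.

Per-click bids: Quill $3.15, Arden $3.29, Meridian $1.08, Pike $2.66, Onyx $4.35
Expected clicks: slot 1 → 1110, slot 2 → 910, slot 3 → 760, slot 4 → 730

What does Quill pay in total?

Per-click bids in order: $4.35 (Onyx) > $3.29 (Arden) > $3.15 (Quill) > $2.66 (Pike) > $1.08 (Meridian)
Quill holds slot 3 → pays next bid $2.66 × 760 clicks = $2021.60.

Quill pays $2021.60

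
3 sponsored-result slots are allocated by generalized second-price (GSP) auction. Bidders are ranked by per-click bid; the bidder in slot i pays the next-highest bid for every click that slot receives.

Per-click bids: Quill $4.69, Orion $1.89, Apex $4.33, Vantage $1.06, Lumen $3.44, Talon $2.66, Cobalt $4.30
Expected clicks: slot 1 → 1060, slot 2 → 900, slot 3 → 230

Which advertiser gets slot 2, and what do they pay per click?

Apex; $4.30 per click

Ranked by bid: $4.69 (Quill) > $4.33 (Apex) > $4.30 (Cobalt) > $3.44 (Lumen) > …
Slot 2 goes to the second-ranked bidder, Apex, who pays the next bid down: $4.30/click.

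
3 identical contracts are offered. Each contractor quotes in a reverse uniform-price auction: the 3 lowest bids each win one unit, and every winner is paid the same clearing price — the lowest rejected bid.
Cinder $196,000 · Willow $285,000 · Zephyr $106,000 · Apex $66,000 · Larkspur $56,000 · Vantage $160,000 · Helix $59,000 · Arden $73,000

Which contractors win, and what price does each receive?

Larkspur, Helix, Apex; each is paid $73,000

Sorting: 56,000 (Larkspur), 59,000 (Helix), 66,000 (Apex), 73,000 (Arden), 106,000 (Zephyr), …
Lowest 3: Larkspur, Helix, Apex.
Lowest unsuccessful bid: $73,000 → clearing price.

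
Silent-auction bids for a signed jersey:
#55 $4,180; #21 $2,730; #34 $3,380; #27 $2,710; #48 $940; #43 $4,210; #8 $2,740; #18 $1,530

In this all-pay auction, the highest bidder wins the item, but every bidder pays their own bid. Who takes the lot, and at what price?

#43 pays $4,210

Sorting bids: 4,210 (#43) > 4,180 (#55) > 3,380 (#34) > 2,740 (#8) > 2,730 (#21) > 2,710 (#27) > …
#43 is highest and takes the item; every bidder forfeits their bid.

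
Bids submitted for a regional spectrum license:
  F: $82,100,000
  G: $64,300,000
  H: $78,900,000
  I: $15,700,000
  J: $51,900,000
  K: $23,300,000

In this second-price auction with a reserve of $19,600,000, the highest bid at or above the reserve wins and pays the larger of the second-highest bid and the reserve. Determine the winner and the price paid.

F pays $78,900,000

Rule: the highest bid at or above the reserve wins and pays the larger of the second-highest bid and the reserve.
Sorting bids: 82,100,000 (F) > 78,900,000 (H) > 64,300,000 (G) > 51,900,000 (J) > 23,300,000 (K) > 15,700,000 (I)
Highest eligible bid: F at $82,100,000.
max(second-highest $78,900,000, reserve $19,600,000) = $78,900,000; the reserve does not bind.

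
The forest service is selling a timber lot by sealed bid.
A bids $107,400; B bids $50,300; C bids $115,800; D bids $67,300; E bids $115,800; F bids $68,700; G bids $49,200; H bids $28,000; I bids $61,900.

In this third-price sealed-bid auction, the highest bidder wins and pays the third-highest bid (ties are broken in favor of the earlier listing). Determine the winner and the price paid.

C pays $107,400

Bids ranked: 115,800 (C) > 115,800 (E) > 107,400 (A) > 68,700 (F) > 67,300 (D) > 61,900 (I) > …
Tie at $115,800 → C wins by tie-break.
C wins; payment is bid #3 in the ranking = $107,400.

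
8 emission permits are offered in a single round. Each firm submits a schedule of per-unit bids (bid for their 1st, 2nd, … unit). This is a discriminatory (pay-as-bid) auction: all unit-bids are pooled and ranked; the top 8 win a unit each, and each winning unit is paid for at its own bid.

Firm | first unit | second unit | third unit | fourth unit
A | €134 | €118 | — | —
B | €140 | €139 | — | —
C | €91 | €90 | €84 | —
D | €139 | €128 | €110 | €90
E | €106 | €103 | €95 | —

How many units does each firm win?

A 2, B 2, D 3, E 1

Pooled unit-bids ranked (top 8): 140 (B-1), 139 (B-2), 139 (D-1), 134 (A-1), 128 (D-2), 118 (A-2), 110 (D-3), 106 (E-1)
Next rejected bid: €103 (not a price — pay-as-bid).
Allocation: A 2, B 2, D 3, E 1.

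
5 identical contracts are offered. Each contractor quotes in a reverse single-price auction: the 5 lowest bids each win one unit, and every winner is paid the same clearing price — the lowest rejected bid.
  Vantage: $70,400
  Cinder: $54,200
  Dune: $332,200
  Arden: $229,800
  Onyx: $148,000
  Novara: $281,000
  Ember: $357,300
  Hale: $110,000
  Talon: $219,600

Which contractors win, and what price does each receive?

Bids ranked low→high: 54,200 (Cinder), 70,400 (Vantage), 110,000 (Hale), 148,000 (Onyx), 219,600 (Talon), 229,800 (Arden), 281,000 (Novara), …
Winners (5 units): Cinder, Vantage, Hale, Onyx, Talon.
Clearing price = lowest rejected bid = $229,800.

Cinder, Vantage, Hale, Onyx, Talon; each is paid $229,800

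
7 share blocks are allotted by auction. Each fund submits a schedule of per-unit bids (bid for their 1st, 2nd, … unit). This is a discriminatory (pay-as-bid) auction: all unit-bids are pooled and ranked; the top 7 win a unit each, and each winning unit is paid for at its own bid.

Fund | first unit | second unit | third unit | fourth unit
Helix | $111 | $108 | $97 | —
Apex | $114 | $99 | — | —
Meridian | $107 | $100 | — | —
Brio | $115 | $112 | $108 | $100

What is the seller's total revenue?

Merging the schedules and taking the best 7: 115 (Brio-1), 114 (Apex-1), 112 (Brio-2), 111 (Helix-1), 108 (Helix-2), 108 (Brio-3), 107 (Meridian-1)
Next rejected bid: $100 (not a price — pay-as-bid).
Each winning unit pays its own bid.
Revenue = 115 + 114 + 112 + 111 + 108 + 108 + 107 = $775.

Total revenue: $775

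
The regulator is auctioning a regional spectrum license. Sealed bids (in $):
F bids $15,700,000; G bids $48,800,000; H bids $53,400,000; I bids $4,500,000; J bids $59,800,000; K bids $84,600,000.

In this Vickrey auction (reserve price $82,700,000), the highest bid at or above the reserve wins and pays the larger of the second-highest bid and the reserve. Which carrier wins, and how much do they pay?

K pays $82,700,000

Sorting bids: 84,600,000 (K) > 59,800,000 (J) > 53,400,000 (H) > 48,800,000 (G) > 15,700,000 (F) > 4,500,000 (I)
Highest eligible bid: K at $84,600,000.
Second-highest bid $59,800,000 is below the reserve $82,700,000, so the reserve binds → payment $82,700,000.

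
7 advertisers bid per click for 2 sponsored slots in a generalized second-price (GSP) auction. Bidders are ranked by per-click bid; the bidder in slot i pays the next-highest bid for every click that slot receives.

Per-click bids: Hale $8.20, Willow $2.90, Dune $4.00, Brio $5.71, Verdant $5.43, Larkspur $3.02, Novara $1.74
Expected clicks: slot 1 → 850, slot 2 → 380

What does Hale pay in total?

Per-click bids in order: $8.20 (Hale) > $5.71 (Brio) > $5.43 (Verdant) > …
Hale holds slot 1 → pays next bid $5.71 × 850 clicks = $4853.50.

Hale pays $4853.50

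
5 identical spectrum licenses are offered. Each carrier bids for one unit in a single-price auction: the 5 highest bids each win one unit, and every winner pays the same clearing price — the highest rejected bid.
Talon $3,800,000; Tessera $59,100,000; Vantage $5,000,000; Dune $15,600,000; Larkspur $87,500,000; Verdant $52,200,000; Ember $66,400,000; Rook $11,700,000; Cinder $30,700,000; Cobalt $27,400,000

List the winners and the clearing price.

Larkspur, Ember, Tessera, Verdant, Cinder; each pays $27,400,000

Ordering the bids: 87,500,000 (Larkspur), 66,400,000 (Ember), 59,100,000 (Tessera), 52,200,000 (Verdant), 30,700,000 (Cinder), 27,400,000 (Cobalt), 15,600,000 (Dune), …
Top 5: Larkspur, Ember, Tessera, Verdant, Cinder.
First losing bid is Cobalt's $27,400,000, which sets the uniform price.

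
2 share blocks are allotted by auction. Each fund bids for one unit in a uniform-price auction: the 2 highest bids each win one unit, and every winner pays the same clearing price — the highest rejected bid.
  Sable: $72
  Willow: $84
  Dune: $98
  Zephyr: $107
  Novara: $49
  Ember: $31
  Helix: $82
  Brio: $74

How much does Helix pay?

Helix pays $0

Sorting: 107 (Zephyr), 98 (Dune), 84 (Willow), 82 (Helix), …
Winners (2 units): Zephyr, Dune.
Clearing price = highest rejected bid = $84.
Helix does not win → pays $0.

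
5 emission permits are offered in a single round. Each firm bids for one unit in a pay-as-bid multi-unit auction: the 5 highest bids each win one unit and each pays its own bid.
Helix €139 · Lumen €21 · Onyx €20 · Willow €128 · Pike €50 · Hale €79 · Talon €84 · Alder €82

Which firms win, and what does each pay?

Helix €139, Willow €128, Talon €84, Alder €82, Hale €79

Ordering the bids: 139 (Helix), 128 (Willow), 84 (Talon), 82 (Alder), 79 (Hale), 50 (Pike), 21 (Lumen), …
Top 5: Helix, Willow, Talon, Alder, Hale.
Each winner pays its own bid: Helix €139, Willow €128, Talon €84, Alder €82, Hale €79.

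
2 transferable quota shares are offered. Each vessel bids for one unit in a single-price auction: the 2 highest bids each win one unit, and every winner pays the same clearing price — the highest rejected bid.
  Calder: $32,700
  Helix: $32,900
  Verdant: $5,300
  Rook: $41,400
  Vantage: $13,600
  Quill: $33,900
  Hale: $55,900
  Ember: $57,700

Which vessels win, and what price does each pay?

Ember, Hale; each pays $41,400

Sorting: 57,700 (Ember), 55,900 (Hale), 41,400 (Rook), 33,900 (Quill), …
Winners (2 units): Ember, Hale.
First losing bid is Rook's $41,400, which sets the uniform price.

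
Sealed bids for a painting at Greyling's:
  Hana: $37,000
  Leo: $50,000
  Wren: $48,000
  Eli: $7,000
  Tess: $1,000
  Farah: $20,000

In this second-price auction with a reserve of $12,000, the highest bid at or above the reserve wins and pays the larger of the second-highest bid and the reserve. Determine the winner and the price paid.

Rule: the highest bid at or above the reserve wins and pays the larger of the second-highest bid and the reserve.
Bids in order: 50,000 (Leo) > 48,000 (Wren) > 37,000 (Hana) > 20,000 (Farah) > 7,000 (Eli) > 1,000 (Tess)
Highest eligible bid: Leo at $50,000.
Second-highest bid $48,000 exceeds the reserve $12,000 → payment $48,000.

Leo pays $48,000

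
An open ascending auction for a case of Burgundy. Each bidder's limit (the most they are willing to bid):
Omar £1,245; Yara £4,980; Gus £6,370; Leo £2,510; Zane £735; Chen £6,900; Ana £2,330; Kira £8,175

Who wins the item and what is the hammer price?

Kira wins at £6,900

Sorting limits: 8,175 (Kira) > 6,900 (Chen) > 6,370 (Gus) > 4,980 (Yara) > 2,510 (Leo) > 2,330 (Ana) > …
Once the price passes £6,900, only Kira is left; the hammer falls at Chen's limit of £6,900.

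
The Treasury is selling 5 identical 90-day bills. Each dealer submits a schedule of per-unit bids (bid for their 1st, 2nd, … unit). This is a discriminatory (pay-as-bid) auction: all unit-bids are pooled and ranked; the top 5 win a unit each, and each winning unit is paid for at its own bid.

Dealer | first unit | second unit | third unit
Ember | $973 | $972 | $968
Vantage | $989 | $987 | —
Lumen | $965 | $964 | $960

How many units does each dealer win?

Merging the schedules and taking the best 5: 989 (Vantage-1), 987 (Vantage-2), 973 (Ember-1), 972 (Ember-2), 968 (Ember-3)
Next rejected bid: $965 (not a price — pay-as-bid).
Allocation: Ember 3, Vantage 2.

Ember 3, Vantage 2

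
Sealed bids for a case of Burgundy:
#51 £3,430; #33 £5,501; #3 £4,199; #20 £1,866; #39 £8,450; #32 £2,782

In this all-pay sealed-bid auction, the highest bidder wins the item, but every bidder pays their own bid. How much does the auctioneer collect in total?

Rule: the highest bidder wins the item, but every bidder pays their own bid.
Bids ranked: 8,450 (#39) > 5,501 (#33) > 4,199 (#3) > 3,430 (#51) > 2,782 (#32) > 1,866 (#20)
Every bidder forfeits their bid regardless of winning.
Revenue = 3,430 + 5,501 + 4,199 + 1,866 + 8,450 + 2,782 = £26,228.

Total revenue: £26,228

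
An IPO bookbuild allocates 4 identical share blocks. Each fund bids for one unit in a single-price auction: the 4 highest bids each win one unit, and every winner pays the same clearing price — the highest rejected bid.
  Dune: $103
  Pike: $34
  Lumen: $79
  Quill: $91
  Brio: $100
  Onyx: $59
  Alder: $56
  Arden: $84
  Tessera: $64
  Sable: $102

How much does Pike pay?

Bids ranked high→low: 103 (Dune), 102 (Sable), 100 (Brio), 91 (Quill), 84 (Arden), 79 (Lumen), …
The 4 highest are Dune, Sable, Brio, Quill.
Highest unsuccessful bid: $84 → clearing price.
Pike does not win → pays $0.

Pike pays $0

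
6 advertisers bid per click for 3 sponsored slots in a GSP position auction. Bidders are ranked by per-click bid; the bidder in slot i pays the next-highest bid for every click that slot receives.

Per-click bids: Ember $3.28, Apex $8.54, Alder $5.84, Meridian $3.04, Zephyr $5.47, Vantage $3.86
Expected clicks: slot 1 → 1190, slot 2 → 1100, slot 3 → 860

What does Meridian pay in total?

Sorting advertisers: $8.54 (Apex) > $5.84 (Alder) > $5.47 (Zephyr) > $3.86 (Vantage) > …
Meridian ranks below slot 3 → no slot, pays nothing.

Meridian pays $0.00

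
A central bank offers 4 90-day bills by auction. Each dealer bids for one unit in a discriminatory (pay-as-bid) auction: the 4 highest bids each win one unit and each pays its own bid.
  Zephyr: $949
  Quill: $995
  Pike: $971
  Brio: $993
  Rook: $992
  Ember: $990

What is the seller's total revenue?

Total revenue: $3,970

Ordering the bids: 995 (Quill), 993 (Brio), 992 (Rook), 990 (Ember), 971 (Pike), 949 (Zephyr)
Winners (4 units): Quill, Brio, Rook, Ember.
Total revenue = 995 + 993 + 992 + 990 = $3,970.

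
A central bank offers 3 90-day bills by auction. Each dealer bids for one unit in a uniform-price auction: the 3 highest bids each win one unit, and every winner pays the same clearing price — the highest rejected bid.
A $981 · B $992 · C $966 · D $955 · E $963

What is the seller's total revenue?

Sorting: 992 (B), 981 (A), 966 (C), 963 (E), 955 (D)
Top 3: B, A, C.
Highest unsuccessful bid: $963 → clearing price.
Total revenue = 3 × $963 = $2,889.

Total revenue: $2,889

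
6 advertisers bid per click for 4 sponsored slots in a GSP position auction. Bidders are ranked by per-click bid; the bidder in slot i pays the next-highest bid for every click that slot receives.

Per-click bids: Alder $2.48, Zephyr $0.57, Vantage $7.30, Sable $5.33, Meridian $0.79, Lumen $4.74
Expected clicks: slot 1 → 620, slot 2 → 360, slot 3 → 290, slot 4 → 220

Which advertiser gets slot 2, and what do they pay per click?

Sorting advertisers: $7.30 (Vantage) > $5.33 (Sable) > $4.74 (Lumen) > $2.48 (Alder) > $0.79 (Meridian) > …
Slot 2 goes to the second-ranked bidder, Sable, who pays the next bid down: $4.74/click.

Sable; $4.74 per click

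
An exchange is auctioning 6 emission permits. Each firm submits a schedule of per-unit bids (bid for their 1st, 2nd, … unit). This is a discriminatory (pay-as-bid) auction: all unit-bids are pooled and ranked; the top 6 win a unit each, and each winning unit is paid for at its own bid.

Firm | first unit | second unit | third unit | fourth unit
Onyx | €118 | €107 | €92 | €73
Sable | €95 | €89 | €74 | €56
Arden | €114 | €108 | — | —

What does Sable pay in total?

Sable pays €95

Merging the schedules and taking the best 6: 118 (Onyx-1), 114 (Arden-1), 108 (Arden-2), 107 (Onyx-2), 95 (Sable-1), 92 (Onyx-3)
Next rejected bid: €89 (not a price — pay-as-bid).
Sable's winning unit-bids: 95 = €95.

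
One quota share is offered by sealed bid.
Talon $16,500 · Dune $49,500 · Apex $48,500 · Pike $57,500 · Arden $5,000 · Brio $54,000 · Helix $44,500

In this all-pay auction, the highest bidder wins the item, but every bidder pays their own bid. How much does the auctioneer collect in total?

Bids in order: 57,500 (Pike) > 54,000 (Brio) > 49,500 (Dune) > 48,500 (Apex) > 44,500 (Helix) > 16,500 (Talon) > …
Pike wins with the top bid; all bids are sunk regardless.
Every bidder forfeits their bid regardless of winning.
Revenue = 16,500 + 49,500 + 48,500 + 57,500 + 5,000 + 54,000 + 44,500 = $275,500.

Total revenue: $275,500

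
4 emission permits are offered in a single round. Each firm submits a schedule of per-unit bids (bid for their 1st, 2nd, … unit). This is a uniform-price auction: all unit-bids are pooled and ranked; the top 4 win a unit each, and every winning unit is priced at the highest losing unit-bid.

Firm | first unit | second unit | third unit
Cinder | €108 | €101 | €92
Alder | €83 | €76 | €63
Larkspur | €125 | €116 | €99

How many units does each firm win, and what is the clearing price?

All unit-bids, highest first — top 4: 125 (Larkspur-1), 116 (Larkspur-2), 108 (Cinder-1), 101 (Cinder-2)
First bid not allocated: €99.
Allocation: Cinder 2, Larkspur 2.

Cinder 2, Larkspur 2; clearing price €99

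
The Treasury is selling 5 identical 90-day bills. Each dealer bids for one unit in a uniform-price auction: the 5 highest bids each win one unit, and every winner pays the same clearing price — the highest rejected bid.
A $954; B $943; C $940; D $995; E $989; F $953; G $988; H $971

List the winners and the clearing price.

D, E, G, H, A; each pays $953

Ordering the bids: 995 (D), 989 (E), 988 (G), 971 (H), 954 (A), 953 (F), 943 (B), …
Winners (5 units): D, E, G, H, A.
Clearing price = highest rejected bid = $953.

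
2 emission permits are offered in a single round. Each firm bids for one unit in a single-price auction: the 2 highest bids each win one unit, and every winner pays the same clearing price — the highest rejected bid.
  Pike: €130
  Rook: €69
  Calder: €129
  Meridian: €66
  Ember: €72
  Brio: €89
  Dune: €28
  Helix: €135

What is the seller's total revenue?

Bids ranked high→low: 135 (Helix), 130 (Pike), 129 (Calder), 89 (Brio), …
Top 2: Helix, Pike.
Highest unsuccessful bid: €129 → clearing price.
Total revenue = 2 × €129 = €258.

Total revenue: €258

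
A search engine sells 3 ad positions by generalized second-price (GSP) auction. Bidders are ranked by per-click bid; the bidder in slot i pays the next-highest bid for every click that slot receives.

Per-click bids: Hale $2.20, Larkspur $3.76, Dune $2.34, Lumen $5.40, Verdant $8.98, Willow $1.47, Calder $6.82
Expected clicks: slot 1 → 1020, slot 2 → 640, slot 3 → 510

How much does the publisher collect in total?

Total revenue: $12330.00

Ranked by bid: $8.98 (Verdant) > $6.82 (Calder) > $5.40 (Lumen) > $3.76 (Larkspur) > …
Slot 1: Verdant pays $6.82 × 1020 = $6956.40
Slot 2: Calder pays $5.40 × 640 = $3456.00
Slot 3: Lumen pays $3.76 × 510 = $1917.60
Total = $12330.00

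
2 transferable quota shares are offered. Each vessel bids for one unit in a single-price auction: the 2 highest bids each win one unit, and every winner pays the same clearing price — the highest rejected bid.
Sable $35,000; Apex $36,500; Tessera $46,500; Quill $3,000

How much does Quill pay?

Sorting: 46,500 (Tessera), 36,500 (Apex), 35,000 (Sable), 3,000 (Quill)
Winners (2 units): Tessera, Apex.
Highest unsuccessful bid: $35,000 → clearing price.
Quill does not win → pays $0.

Quill pays $0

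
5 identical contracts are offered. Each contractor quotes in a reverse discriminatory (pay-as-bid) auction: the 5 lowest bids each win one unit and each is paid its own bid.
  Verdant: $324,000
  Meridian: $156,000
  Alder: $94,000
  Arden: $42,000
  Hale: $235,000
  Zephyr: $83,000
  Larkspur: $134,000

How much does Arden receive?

Sorting: 42,000 (Arden), 83,000 (Zephyr), 94,000 (Alder), 134,000 (Larkspur), 156,000 (Meridian), 235,000 (Hale), 324,000 (Verdant)
Winners (5 units): Arden, Zephyr, Alder, Larkspur, Meridian.
Arden wins → own bid $42,000.

Arden is paid $42,000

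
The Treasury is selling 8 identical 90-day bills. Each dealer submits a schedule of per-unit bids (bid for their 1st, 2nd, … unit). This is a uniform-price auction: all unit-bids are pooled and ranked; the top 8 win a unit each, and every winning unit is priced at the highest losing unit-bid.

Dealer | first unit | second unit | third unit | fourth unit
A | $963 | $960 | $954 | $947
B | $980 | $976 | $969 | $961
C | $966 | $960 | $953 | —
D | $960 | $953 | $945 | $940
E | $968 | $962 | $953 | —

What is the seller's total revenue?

Total revenue: $7,680

All unit-bids, highest first — top 8: 980 (B-1), 976 (B-2), 969 (B-3), 968 (E-1), 966 (C-1), 963 (A-1), 962 (E-2), 961 (B-4)
First bid not allocated: $960.
Allocation: A 1, B 4, C 1, E 2. Every unit priced at $960.
Revenue = 8 × 960 = $7,680.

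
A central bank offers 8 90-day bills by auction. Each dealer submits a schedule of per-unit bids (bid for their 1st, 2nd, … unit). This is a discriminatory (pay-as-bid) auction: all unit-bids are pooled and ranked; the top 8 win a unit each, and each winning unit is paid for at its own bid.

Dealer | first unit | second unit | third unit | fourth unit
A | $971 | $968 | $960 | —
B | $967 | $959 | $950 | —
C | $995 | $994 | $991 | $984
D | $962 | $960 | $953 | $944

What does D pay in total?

D pays $962

Merging the schedules and taking the best 8: 995 (C-1), 994 (C-2), 991 (C-3), 984 (C-4), 971 (A-1), 968 (A-2), 967 (B-1), 962 (D-1)
Next rejected bid: $960 (not a price — pay-as-bid).
D's winning unit-bids: 962 = $962.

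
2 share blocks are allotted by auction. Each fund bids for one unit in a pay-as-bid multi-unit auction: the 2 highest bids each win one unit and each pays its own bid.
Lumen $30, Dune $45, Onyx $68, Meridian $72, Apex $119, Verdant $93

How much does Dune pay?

Sorting: 119 (Apex), 93 (Verdant), 72 (Meridian), 68 (Onyx), …
Top 2: Apex, Verdant.
Dune does not win → $0.

Dune pays $0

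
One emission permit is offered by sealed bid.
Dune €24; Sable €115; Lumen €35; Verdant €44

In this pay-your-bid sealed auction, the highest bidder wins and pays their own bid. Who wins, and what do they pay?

Bids ranked: 115 (Sable) > 44 (Verdant) > 35 (Lumen) > 24 (Dune)
First-price: Sable pays what they bid, €115.

Sable pays €115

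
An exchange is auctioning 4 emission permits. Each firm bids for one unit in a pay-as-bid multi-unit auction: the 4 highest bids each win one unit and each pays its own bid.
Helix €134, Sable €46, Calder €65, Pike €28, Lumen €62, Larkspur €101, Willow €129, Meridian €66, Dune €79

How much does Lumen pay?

Sorting: 134 (Helix), 129 (Willow), 101 (Larkspur), 79 (Dune), 66 (Meridian), 65 (Calder), …
Winners (4 units): Helix, Willow, Larkspur, Dune.
Lumen does not win → €0.

Lumen pays €0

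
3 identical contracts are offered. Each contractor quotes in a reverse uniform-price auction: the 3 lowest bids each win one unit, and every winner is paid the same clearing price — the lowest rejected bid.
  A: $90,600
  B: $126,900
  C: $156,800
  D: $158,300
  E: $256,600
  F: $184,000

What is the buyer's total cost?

Total cost: $474,900

Ordering the bids: 90,600 (A), 126,900 (B), 156,800 (C), 158,300 (D), 184,000 (F), …
Winners (3 units): A, B, C.
Lowest unsuccessful bid: $158,300 → clearing price.
Total cost = 3 × $158,300 = $474,900.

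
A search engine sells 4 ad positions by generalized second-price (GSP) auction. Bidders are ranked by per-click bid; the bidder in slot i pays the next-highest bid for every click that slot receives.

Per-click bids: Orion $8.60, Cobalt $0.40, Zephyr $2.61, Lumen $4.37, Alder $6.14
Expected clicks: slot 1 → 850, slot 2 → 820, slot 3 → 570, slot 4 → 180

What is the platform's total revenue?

Sorting advertisers: $8.60 (Orion) > $6.14 (Alder) > $4.37 (Lumen) > $2.61 (Zephyr) > $0.40 (Cobalt)
Slot 1: Orion pays $6.14 × 850 = $5219.00
Slot 2: Alder pays $4.37 × 820 = $3583.40
Slot 3: Lumen pays $2.61 × 570 = $1487.70
Slot 4: Zephyr pays $0.40 × 180 = $72.00
Total = $10362.10

Total revenue: $10362.10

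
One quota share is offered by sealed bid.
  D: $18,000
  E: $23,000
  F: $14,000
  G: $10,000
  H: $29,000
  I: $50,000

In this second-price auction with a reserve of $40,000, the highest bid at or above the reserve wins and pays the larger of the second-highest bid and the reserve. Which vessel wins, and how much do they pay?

Sorting bids: 50,000 (I) > 29,000 (H) > 23,000 (E) > 18,000 (D) > 14,000 (F) > 10,000 (G)
Highest eligible bid: I at $50,000.
max(second-highest $29,000, reserve $40,000) = $40,000.

I pays $40,000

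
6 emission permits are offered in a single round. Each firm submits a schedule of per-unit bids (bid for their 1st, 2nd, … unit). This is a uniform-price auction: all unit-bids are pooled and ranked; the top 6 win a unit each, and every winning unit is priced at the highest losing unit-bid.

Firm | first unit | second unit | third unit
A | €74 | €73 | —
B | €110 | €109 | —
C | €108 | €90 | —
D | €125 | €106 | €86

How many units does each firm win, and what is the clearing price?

Pooled unit-bids ranked (top 6): 125 (D-1), 110 (B-1), 109 (B-2), 108 (C-1), 106 (D-2), 90 (C-2)
First bid not allocated: €86.
Allocation: B 2, C 2, D 2.

B 2, C 2, D 2; clearing price €86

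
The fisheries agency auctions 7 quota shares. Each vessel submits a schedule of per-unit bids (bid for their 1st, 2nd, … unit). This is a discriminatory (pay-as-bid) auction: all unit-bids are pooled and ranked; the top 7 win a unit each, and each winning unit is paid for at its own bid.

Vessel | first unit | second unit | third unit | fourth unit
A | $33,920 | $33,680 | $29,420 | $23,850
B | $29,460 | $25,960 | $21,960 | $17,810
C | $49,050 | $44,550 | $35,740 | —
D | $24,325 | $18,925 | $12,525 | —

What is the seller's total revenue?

Merging the schedules and taking the best 7: 49,050 (C-1), 44,550 (C-2), 35,740 (C-3), 33,920 (A-1), 33,680 (A-2), 29,460 (B-1), 29,420 (A-3)
Next rejected bid: $25,960 (not a price — pay-as-bid).
Each winning unit pays its own bid.
Revenue = 49,050 + 44,550 + 35,740 + 33,920 + 33,680 + 29,460 + 29,420 = $255,820.

Total revenue: $255,820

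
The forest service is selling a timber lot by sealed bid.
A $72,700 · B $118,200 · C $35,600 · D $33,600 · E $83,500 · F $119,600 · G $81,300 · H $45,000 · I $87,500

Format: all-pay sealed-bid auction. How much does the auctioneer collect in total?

Total revenue: $677,000

Bids in order: 119,600 (F) > 118,200 (B) > 87,500 (I) > 83,500 (E) > 81,300 (G) > 72,700 (A) > …
F wins with the top bid; all bids are sunk regardless.
Every bidder forfeits their bid regardless of winning.
Revenue = 72,700 + 118,200 + 35,600 + 33,600 + 83,500 + 119,600 + 81,300 + 45,000 + 87,500 = $677,000.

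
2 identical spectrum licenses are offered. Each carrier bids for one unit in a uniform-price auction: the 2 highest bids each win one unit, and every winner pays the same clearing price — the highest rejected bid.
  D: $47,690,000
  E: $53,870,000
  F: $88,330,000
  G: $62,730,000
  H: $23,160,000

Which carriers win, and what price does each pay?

F, G; each pays $53,870,000

Bids ranked high→low: 88,330,000 (F), 62,730,000 (G), 53,870,000 (E), 47,690,000 (D), …
The 2 highest are F, G.
First losing bid is E's $53,870,000, which sets the uniform price.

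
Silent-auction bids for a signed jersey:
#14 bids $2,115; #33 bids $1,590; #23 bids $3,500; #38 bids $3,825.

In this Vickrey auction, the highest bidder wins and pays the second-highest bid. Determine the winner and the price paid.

#38 pays $3,500

Bids ranked: 3,825 (#38) > 3,500 (#23) > 2,115 (#14) > 1,590 (#33)
#38 wins with the highest bid; price is set by the runner-up at $3,500.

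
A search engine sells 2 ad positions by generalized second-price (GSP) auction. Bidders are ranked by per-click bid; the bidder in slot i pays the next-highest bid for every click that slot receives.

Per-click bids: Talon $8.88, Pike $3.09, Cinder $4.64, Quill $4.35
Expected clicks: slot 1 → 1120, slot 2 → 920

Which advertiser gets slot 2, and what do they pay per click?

Cinder; $4.35 per click

Per-click bids in order: $8.88 (Talon) > $4.64 (Cinder) > $4.35 (Quill) > …
Slot 2 goes to the second-ranked bidder, Cinder, who pays the next bid down: $4.35/click.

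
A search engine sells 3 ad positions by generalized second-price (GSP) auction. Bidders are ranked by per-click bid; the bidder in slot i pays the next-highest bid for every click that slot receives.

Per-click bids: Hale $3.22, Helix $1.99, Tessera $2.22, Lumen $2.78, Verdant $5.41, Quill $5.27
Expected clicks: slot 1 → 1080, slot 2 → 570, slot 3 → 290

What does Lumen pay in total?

Sorting advertisers: $5.41 (Verdant) > $5.27 (Quill) > $3.22 (Hale) > $2.78 (Lumen) > …
Lumen ranks below slot 3 → no slot, pays nothing.

Lumen pays $0.00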